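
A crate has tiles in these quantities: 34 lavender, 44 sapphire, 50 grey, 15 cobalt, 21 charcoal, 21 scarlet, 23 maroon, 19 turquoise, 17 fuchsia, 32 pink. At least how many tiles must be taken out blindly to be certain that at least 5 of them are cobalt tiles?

In the worst case for collecting cobalt tiles, every non-cobalt tile comes out first.
There are 34 + 44 + 50 + 21 + 21 + 23 + 19 + 17 + 32 = 261 non-cobalt tiles altogether.
After those, each further tile must be cobalt, so 261 + 5 = 266 draws guarantee 5 cobalt tiles.

266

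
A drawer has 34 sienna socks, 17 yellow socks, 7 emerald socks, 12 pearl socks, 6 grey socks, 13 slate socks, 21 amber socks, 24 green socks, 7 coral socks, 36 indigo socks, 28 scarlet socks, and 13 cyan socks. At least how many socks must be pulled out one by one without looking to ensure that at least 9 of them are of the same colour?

93

Put each drawn sock into a box by colour. The largest draw with every box below 9 takes min(count, 8) from each colour; colours with fewer than 8 contribute all they have.
Σ min(cᵢ, 8) = 8 + 8 + 7 + 8 + 6 + 8 + 8 + 8 + 7 + 8 + 8 + 8 = 92.
Draw number 92 + 1 = 93 must push one box to 9.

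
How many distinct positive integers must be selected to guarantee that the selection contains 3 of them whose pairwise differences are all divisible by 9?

19

Integers whose pairwise differences are multiples of 9 are exactly those sharing a remainder mod 9. Pigeonhole: the 9 residue classes mod 9 are the pigeonholes.
With 18 integers one could put 2 in each residue class and have no class reach 3.
The 19th integer pushes some class to 3, so 9·2 + 1 = 19.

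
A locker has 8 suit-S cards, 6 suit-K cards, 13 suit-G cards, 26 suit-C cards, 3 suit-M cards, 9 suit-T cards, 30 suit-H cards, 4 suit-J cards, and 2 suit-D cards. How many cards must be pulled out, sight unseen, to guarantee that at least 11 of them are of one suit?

An adversary could hand out at most 10 cards per suit (6 suits run out sooner): 8 + 6 + 10 + 10 + 3 + 9 + 10 + 4 + 2 = 62 cards and still no suit has 11.
By pigeonhole, one more card lands in a suit already at 10, so 63 draws are enough and 62 are not.

63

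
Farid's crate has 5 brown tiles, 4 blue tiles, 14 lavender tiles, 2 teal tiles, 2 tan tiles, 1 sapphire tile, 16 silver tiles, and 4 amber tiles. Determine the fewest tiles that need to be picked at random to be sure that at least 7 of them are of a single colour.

Pigeonhole: put each drawn tile into a box by colour. The largest draw with every box below 7 takes min(count, 6) from each colour; colours with fewer than 6 contribute all they have.
Σ min(cᵢ, 6) = 5 + 4 + 6 + 2 + 2 + 1 + 6 + 4 = 30.
Draw number 30 + 1 = 31 must push one box to 7.

31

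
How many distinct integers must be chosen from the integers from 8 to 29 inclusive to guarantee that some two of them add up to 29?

Two chosen integers sum to 29 exactly when both halves of some pair {x, 29−x} with 8 ≤ x ≤ 29−x ≤ 21 are chosen — 7 such pairs.
The remaining 8 elements (those with no distinct partner in range) can never complete a 29-sum, so the worst case takes all of them and one from each pair: 8 + 7 = 15.
The 16th integer has to be the second member of some pair, so 15 + 1 = 16.

16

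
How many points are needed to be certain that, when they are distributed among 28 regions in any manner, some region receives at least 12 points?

With 308 points one could put exactly 11 in each of the 28 regions, and no region would reach 12.
By pigeonhole, one more point must land in a region that already has 11, giving it 12.
So 28 × 11 + 1 = 309 points are required.

309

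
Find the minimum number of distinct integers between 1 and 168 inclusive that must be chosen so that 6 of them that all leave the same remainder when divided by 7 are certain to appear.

Pigeonhole: the 7 residue classes mod 7 are the pigeonholes.
With 35 integers one could put 5 in each residue class and have no class reach 6.
The 36th integer pushes some class to 6, so 7·5 + 1 = 36.

36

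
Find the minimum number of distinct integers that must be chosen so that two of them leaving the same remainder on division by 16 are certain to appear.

17

The 16 residue classes mod 16 are the pigeonholes.
With 16 integers one could put 1 in each residue class and have no class reach 2.
The 17th integer pushes some class to 2, so 16·1 + 1 = 17.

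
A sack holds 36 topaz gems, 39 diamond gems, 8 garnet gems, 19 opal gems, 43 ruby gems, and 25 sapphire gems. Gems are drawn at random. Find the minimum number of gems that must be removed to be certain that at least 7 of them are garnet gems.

In the worst case for collecting garnet gems, every non-garnet gem comes out first.
There are 36 + 39 + 19 + 43 + 25 = 162 non-garnet gems altogether.
After those, each further gem must be garnet, so 162 + 7 = 169 draws guarantee 7 garnet gems.

169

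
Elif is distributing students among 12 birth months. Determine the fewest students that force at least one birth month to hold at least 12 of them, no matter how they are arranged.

133

With 132 students one could put exactly 11 in each of the 12 birth months, and no birth month would reach 12.
One more student must land in a birth month that already has 11, giving it 12.
So 12 × 11 + 1 = 133 students are required.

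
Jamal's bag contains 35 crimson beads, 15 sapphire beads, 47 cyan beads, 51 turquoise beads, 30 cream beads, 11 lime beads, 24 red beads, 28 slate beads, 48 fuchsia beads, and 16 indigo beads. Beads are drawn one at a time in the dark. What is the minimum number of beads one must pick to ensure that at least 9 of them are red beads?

290

In the worst case for collecting red beads, every non-red bead comes out first.
There are 35 + 15 + 47 + 51 + 30 + 11 + 28 + 48 + 16 = 281 non-red beads altogether.
After those, each further bead must be red, so 281 + 9 = 290 draws guarantee 9 red beads.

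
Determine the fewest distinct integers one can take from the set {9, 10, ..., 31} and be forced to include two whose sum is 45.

A set avoiding the sum 45 can contain at most one of each pair {x, 45−x}, plus the 5 elements whose complement lies outside the range.
The integers 9, …, 22 (14 of them) are such a set: any two sum to at least 9+10 = 19 and at most 21+22 = 43 < 45.
Any 15th integer completes one of the 9 pairs, so 15 choices force a sum of 45.

15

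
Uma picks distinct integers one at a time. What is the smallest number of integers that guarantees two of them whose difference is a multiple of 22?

Integers whose pairwise differences are multiples of 22 are exactly those sharing a remainder mod 22. The 22 residue classes mod 22 are the pigeonholes.
With 22 integers one could put 1 in each residue class and have no class reach 2.
The 23rd integer pushes some class to 2, so 22·1 + 1 = 23.

23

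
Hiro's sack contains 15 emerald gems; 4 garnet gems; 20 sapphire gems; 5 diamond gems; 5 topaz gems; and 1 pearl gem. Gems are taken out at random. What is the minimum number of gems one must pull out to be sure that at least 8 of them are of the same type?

30

By pigeonhole, the 6 types are the holes; the gems drawn are the pigeons.
To avoid 8 of any one type, the worst case takes at most 7 of each type, or every gem of a type that has fewer than 7.
That gives 7 + 4 + 7 + 5 + 5 + 1 = 29 gems with no type reaching 8.
The next gem forces some type to 8, so 29 + 1 = 30.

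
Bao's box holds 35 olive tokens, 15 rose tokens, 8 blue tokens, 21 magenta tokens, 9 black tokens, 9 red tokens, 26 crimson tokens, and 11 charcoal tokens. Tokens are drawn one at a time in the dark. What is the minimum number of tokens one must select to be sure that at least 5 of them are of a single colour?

33

An adversary could hand out at most 4 tokens per colour: 4 + 4 + 4 + 4 + 4 + 4 + 4 + 4 = 32 tokens and still no colour has 5.
One more token lands in a colour already at 4, so 33 draws are enough and 32 are not.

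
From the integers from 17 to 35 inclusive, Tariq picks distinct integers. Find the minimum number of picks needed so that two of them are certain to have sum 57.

13

Two chosen integers sum to 57 exactly when both halves of some pair {x, 57−x} with 22 ≤ x ≤ 57−x ≤ 35 are chosen — 7 such pairs.
The remaining 5 elements (those with no distinct partner in range) can never complete a 57-sum, so the worst case takes all of them and one from each pair: 5 + 7 = 12.
By pigeonhole, the 13th integer has to be the second member of some pair, so 12 + 1 = 13.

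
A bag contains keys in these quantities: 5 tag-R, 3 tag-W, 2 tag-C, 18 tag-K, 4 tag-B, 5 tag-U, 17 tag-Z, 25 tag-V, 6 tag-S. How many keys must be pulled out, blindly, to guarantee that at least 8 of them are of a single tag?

An adversary could hand out at most 7 keys per tag (6 tags run out sooner): 5 + 3 + 2 + 7 + 4 + 5 + 7 + 7 + 6 = 46 keys and still no tag has 8.
By pigeonhole, one more key lands in a tag already at 7, so 47 draws are enough and 46 are not.

47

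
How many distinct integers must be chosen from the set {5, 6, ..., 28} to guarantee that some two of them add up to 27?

16

Two chosen integers sum to 27 exactly when both halves of some pair {x, 27−x} with 5 ≤ x ≤ 27−x ≤ 22 are chosen — 9 such pairs.
The remaining 6 elements (those with no distinct partner in range) can never complete a 27-sum, so the worst case takes all of them and one from each pair: 6 + 9 = 15.
The 16th integer has to be the second member of some pair, so 15 + 1 = 16.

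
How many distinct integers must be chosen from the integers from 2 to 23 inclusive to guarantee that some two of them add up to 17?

Two chosen integers sum to 17 exactly when both halves of some pair {x, 17−x} with 2 ≤ x ≤ 17−x ≤ 15 are chosen — 7 such pairs.
The remaining 8 elements (those with no distinct partner in range) can never complete a 17-sum, so the worst case takes all of them and one from each pair: 8 + 7 = 15.
The 16th integer has to be the second member of some pair, so 15 + 1 = 16.

16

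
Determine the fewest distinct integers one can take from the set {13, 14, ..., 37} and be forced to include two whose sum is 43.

A set avoiding the sum 43 can contain at most one of each pair {x, 43−x}, plus the 7 elements whose complement lies outside the range.
The integers 22, …, 37 (16 of them) are such a set: any two sum to at least 22+23 = 45 > 43.
By the pigeonhole principle, any 17th integer completes one of the 9 pairs, so 17 choices force a sum of 43.

17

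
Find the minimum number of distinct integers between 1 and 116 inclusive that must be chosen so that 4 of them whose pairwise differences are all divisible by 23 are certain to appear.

Integers whose pairwise differences are multiples of 23 are exactly those sharing a remainder mod 23. Pigeonhole: the 23 residue classes mod 23 are the pigeonholes.
With 69 integers one could put 3 in each residue class and have no class reach 4.
The 70th integer pushes some class to 4, so 23·3 + 1 = 70.

70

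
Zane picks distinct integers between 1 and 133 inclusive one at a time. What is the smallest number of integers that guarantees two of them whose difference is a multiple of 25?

26

Integers whose pairwise differences are multiples of 25 are exactly those sharing a remainder mod 25. By the pigeonhole principle, the 25 residue classes mod 25 are the pigeonholes.
With 25 integers one could put 1 in each residue class and have no class reach 2.
The 26th integer pushes some class to 2, so 25·1 + 1 = 26.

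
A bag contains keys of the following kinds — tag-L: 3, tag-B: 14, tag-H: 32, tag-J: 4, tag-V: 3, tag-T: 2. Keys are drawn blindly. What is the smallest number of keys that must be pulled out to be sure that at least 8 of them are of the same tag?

The 6 tags are the holes; the keys drawn are the pigeons.
To avoid 8 of any one tag, the worst case takes at most 7 of each tag, or every key of a tag that has fewer than 7.
That gives 3 + 7 + 7 + 4 + 3 + 2 = 26 keys with no tag reaching 8.
The next key forces some tag to 8, so 26 + 1 = 27.

27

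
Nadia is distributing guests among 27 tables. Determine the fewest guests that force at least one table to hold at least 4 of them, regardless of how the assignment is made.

With 81 guests one could put exactly 3 in each of the 27 tables, and no table would reach 4.
One more guest must land in a table that already has 3, giving it 4.
So 27 × 3 + 1 = 82 guests are required.

82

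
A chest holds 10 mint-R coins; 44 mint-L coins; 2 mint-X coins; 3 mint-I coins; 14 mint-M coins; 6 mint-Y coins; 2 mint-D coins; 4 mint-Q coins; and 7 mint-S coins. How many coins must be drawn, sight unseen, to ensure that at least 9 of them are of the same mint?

An adversary could hand out at most 8 coins per mint (6 mints run out sooner): 8 + 8 + 2 + 3 + 8 + 6 + 2 + 4 + 7 = 48 coins and still no mint has 9.
By pigeonhole, one more coin lands in a mint already at 8, so 49 draws are enough and 48 are not.

49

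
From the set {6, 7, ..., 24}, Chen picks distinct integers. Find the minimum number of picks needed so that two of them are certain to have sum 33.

12

Two chosen integers sum to 33 exactly when both halves of some pair {x, 33−x} with 9 ≤ x ≤ 33−x ≤ 24 are chosen — 8 such pairs.
The remaining 3 elements (those with no distinct partner in range) can never complete a 33-sum, so the worst case takes all of them and one from each pair: 3 + 8 = 11.
By the pigeonhole principle, the 12th integer has to be the second member of some pair, so 11 + 1 = 12.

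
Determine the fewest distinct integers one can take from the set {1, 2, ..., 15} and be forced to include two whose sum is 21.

11

A set avoiding the sum 21 can contain at most one of each pair {x, 21−x}, plus the 5 elements whose complement lies outside the range.
The integers 1, …, 10 (10 of them) are such a set: any two sum to at least 1+2 = 3 and at most 9+10 = 19 < 21.
By pigeonhole, any 11th integer completes one of the 5 pairs, so 11 choices force a sum of 21.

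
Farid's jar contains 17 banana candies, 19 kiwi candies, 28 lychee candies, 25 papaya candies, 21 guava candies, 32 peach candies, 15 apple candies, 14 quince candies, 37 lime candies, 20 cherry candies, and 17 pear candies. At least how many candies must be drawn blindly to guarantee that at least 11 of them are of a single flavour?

An adversary could hand out at most 10 candies per flavour: 10 + 10 + 10 + 10 + 10 + 10 + 10 + 10 + 10 + 10 + 10 = 110 candies and still no flavour has 11.
One more candy lands in a flavour already at 10, so 111 draws are enough and 110 are not.

111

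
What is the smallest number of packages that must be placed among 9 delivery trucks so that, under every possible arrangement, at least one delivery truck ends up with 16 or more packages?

With 135 packages one could put exactly 15 in each of the 9 delivery trucks, and no delivery truck would reach 16.
By the pigeonhole principle, one more package must land in a delivery truck that already has 15, giving it 16.
So 9 × 15 + 1 = 136 packages are required.

136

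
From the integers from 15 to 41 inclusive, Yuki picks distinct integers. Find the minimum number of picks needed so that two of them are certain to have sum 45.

A set avoiding the sum 45 can contain at most one of each pair {x, 45−x}, plus the 11 elements whose complement lies outside the range.
The integers 23, …, 41 (19 of them) are such a set: any two sum to at least 23+24 = 47 > 45.
Any 20th integer completes one of the 8 pairs, so 20 choices force a sum of 45.

20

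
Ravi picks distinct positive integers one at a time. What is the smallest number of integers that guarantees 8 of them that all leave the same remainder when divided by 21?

By pigeonhole, the 21 residue classes mod 21 are the pigeonholes.
With 147 integers one could put 7 in each residue class and have no class reach 8.
The 148th integer pushes some class to 8, so 21·7 + 1 = 148.

148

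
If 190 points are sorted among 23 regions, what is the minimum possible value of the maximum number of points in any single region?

Pigeonhole: the 23 regions are the holes and the 190 points are the pigeons.
If every region held at most 8 points, the total would be at most 23 × 8 = 184, which is less than 190.
So some region holds at least ⌈190/23⌉ = 9 points.

9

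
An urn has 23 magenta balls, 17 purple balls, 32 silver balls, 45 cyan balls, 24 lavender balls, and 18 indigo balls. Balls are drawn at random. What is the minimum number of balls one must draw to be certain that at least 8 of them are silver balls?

135

In the worst case for collecting silver balls, every non-silver ball comes out first.
There are 23 + 17 + 45 + 24 + 18 = 127 non-silver balls altogether.
After those, each further ball must be silver, so 127 + 8 = 135 draws guarantee 8 silver balls.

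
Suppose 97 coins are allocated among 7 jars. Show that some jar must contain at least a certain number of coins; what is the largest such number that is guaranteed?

14

The 7 jars are the holes and the 97 coins are the pigeons.
If every jar held at most 13 coins, the total would be at most 7 × 13 = 91, which is less than 97.
So some jar holds at least ⌈97/7⌉ = 14 coins.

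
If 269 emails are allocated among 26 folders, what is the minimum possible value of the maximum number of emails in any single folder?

The 26 folders are the holes and the 269 emails are the pigeons.
If every folder held at most 10 emails, the total would be at most 26 × 10 = 260, which is less than 269.
So some folder holds at least ⌈269/26⌉ = 11 emails.

11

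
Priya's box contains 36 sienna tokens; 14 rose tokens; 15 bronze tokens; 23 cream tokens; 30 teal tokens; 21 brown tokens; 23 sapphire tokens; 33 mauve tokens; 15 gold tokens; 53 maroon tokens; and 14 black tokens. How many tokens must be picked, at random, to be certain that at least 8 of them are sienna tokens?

In the worst case for collecting sienna tokens, every non-sienna token comes out first.
There are 14 + 15 + 23 + 30 + 21 + 23 + 33 + 15 + 53 + 14 = 241 non-sienna tokens altogether.
After those, each further token must be sienna, so 241 + 8 = 249 draws guarantee 8 sienna tokens.

249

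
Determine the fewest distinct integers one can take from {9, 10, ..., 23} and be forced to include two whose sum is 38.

Group the elements by complementary pair {x, 38−x}: {15,23}, {16,22}, {17,21}, …, giving 4 two-element pairs, the single value 19 (it cannot pair with itself since the integers are distinct), and 6 integers whose partner 38−x falls outside [9,23].
By the pigeonhole principle, treating each of those 11 groups as a pigeonhole, one can pick one integer per group — 11 integers — with no two summing to 38.
The 12th integer lands in an occupied pair, forcing a sum of 38.

12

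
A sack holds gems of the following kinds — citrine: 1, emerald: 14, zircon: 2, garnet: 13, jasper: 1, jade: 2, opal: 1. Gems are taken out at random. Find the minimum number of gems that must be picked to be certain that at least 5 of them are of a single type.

Put each drawn gem into a box by type. The largest draw with every box below 5 takes min(count, 4) from each type; types with fewer than 4 contribute all they have.
Σ min(cᵢ, 4) = 1 + 4 + 2 + 4 + 1 + 2 + 1 = 15.
Draw number 15 + 1 = 16 must push one box to 5.

16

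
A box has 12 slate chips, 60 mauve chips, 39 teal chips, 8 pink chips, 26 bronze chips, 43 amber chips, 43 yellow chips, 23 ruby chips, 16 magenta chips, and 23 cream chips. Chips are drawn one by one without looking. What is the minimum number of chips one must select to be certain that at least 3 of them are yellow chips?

In the worst case for collecting yellow chips, every non-yellow chip comes out first.
There are 12 + 60 + 39 + 8 + 26 + 43 + 23 + 16 + 23 = 250 non-yellow chips altogether.
After those, each further chip must be yellow, so 250 + 3 = 253 draws guarantee 3 yellow chips.

253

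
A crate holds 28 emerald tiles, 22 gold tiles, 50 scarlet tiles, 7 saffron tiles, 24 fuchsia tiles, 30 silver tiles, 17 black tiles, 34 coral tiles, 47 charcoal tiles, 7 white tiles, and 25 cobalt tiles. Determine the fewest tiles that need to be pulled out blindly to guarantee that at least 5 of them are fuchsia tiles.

In the worst case for collecting fuchsia tiles, every non-fuchsia tile comes out first.
There are 28 + 22 + 50 + 7 + 30 + 17 + 34 + 47 + 7 + 25 = 267 non-fuchsia tiles altogether.
After those, each further tile must be fuchsia, so 267 + 5 = 272 draws guarantee 5 fuchsia tiles.

272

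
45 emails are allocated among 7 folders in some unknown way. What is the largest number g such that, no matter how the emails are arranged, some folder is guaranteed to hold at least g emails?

Pigeonhole: the 7 folders are the holes and the 45 emails are the pigeons.
If every folder held at most 6 emails, the total would be at most 7 × 6 = 42, which is less than 45.
So some folder holds at least ⌈45/7⌉ = 7 emails.

7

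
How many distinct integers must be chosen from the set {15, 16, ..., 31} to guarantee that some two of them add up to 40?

13

Two chosen integers sum to 40 exactly when both halves of some pair {x, 40−x} with 15 ≤ x ≤ 40−x ≤ 25 are chosen — 5 such pairs.
The remaining 7 elements (those with no distinct partner in range) can never complete a 40-sum, so the worst case takes all of them and one from each pair: 7 + 5 = 12.
Pigeonhole: the 13th integer has to be the second member of some pair, so 12 + 1 = 13.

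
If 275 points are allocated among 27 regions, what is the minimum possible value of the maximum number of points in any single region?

By the pigeonhole principle, the 27 regions are the holes and the 275 points are the pigeons.
If every region held at most 10 points, the total would be at most 27 × 10 = 270, which is less than 275.
So some region holds at least ⌈275/27⌉ = 11 points.

11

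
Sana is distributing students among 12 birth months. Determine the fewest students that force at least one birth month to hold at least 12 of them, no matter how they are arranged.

133

With 132 students one could put exactly 11 in each of the 12 birth months, and no birth month would reach 12.
One more student must land in a birth month that already has 11, giving it 12.
So 12 × 11 + 1 = 133 students are required.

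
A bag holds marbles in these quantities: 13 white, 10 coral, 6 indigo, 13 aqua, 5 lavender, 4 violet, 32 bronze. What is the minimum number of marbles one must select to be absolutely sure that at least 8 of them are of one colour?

44

An adversary could hand out at most 7 marbles per colour (indigo, lavender, violet run out sooner): 7 + 7 + 6 + 7 + 5 + 4 + 7 = 43 marbles and still no colour has 8.
By the pigeonhole principle, one more marble lands in a colour already at 7, so 44 draws are enough and 43 are not.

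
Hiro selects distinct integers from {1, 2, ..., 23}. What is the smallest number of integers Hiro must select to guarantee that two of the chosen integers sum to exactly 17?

16

Group the elements by complementary pair {x, 17−x}: {1,16}, {2,15}, {3,14}, …, giving 8 two-element pairs and 7 integers whose partner 17−x falls outside [1,23].
Treating each of those 15 groups as a pigeonhole, one can pick one integer per group — 15 integers — with no two summing to 17.
The 16th integer lands in an occupied pair, forcing a sum of 17.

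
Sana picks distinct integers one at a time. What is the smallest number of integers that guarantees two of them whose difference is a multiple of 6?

Integers whose pairwise differences are multiples of 6 are exactly those sharing a remainder mod 6. Pigeonhole: the 6 residue classes mod 6 are the pigeonholes.
With 6 integers one could put 1 in each residue class and have no class reach 2.
The 7th integer pushes some class to 2, so 6·1 + 1 = 7.

7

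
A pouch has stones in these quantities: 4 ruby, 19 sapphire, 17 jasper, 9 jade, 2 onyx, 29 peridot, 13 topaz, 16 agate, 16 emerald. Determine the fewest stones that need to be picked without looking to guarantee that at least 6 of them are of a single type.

42

Put each drawn stone into a box by type. The largest draw with every box below 6 takes min(count, 5) from each type; types with fewer than 5 contribute all they have.
Σ min(cᵢ, 5) = 4 + 5 + 5 + 5 + 2 + 5 + 5 + 5 + 5 = 41.
Draw number 41 + 1 = 42 must push one box to 6.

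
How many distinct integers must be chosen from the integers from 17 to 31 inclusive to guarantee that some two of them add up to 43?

11

Group the elements by complementary pair {x, 43−x}: {17,26}, {18,25}, {19,24}, …, giving 5 two-element pairs and 5 integers whose partner 43−x falls outside [17,31].
By pigeonhole, treating each of those 10 groups as a pigeonhole, one can pick one integer per group — 10 integers — with no two summing to 43.
The 11th integer lands in an occupied pair, forcing a sum of 43.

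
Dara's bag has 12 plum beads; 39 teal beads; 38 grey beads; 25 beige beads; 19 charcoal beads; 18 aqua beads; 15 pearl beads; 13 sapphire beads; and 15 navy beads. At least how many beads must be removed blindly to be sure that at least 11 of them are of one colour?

An adversary could hand out at most 10 beads per colour: 10 + 10 + 10 + 10 + 10 + 10 + 10 + 10 + 10 = 90 beads and still no colour has 11.
One more bead lands in a colour already at 10, so 91 draws are enough and 90 are not.

91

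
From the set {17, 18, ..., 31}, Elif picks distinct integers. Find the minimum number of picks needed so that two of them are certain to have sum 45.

10

Two chosen integers sum to 45 exactly when both halves of some pair {x, 45−x} with 17 ≤ x ≤ 45−x ≤ 28 are chosen — 6 such pairs.
The remaining 3 elements (those with no distinct partner in range) can never complete a 45-sum, so the worst case takes all of them and one from each pair: 3 + 6 = 9.
The 10th integer has to be the second member of some pair, so 9 + 1 = 10.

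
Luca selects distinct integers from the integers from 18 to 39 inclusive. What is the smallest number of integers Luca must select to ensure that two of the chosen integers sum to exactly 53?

Group the elements by complementary pair {x, 53−x}: {18,35}, {19,34}, {20,33}, …, giving 9 two-element pairs and 4 integers whose partner 53−x falls outside [18,39].
By pigeonhole, treating each of those 13 groups as a pigeonhole, one can pick one integer per group — 13 integers — with no two summing to 53.
The 14th integer lands in an occupied pair, forcing a sum of 53.

14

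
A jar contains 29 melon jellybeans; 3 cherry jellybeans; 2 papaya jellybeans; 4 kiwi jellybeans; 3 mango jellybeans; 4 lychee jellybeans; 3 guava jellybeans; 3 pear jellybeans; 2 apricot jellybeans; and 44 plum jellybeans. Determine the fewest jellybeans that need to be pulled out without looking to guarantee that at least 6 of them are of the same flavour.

35

By pigeonhole, put each drawn jellybean into a box by flavour. The largest draw with every box below 6 takes min(count, 5) from each flavour; flavours with fewer than 5 contribute all they have.
Σ min(cᵢ, 5) = 5 + 3 + 2 + 4 + 3 + 4 + 3 + 3 + 2 + 5 = 34.
Draw number 34 + 1 = 35 must push one box to 6.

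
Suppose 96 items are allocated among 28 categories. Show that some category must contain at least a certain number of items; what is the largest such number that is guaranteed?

4

Pigeonhole: the 28 categories are the holes and the 96 items are the pigeons.
If every category held at most 3 items, the total would be at most 28 × 3 = 84, which is less than 96.
So some category holds at least ⌈96/28⌉ = 4 items.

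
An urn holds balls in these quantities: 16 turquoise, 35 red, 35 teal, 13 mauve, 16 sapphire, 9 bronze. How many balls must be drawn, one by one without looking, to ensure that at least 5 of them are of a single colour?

An adversary could hand out at most 4 balls per colour: 4 + 4 + 4 + 4 + 4 + 4 = 24 balls and still no colour has 5.
One more ball lands in a colour already at 4, so 25 draws are enough and 24 are not.

25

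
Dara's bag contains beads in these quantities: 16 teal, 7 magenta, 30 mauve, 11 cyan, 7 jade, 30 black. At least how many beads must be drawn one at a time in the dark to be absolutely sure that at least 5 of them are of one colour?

25

Put each drawn bead into a box by colour. The largest draw with every box below 5 takes min(count, 4) from each colour.
Σ min(cᵢ, 4) = 4 + 4 + 4 + 4 + 4 + 4 = 24.
Draw number 24 + 1 = 25 must push one box to 5.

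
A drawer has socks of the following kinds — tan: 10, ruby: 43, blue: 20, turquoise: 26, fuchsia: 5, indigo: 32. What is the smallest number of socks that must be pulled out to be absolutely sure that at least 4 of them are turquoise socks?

114

In the worst case for collecting turquoise socks, every non-turquoise sock comes out first.
There are 10 + 43 + 20 + 5 + 32 = 110 non-turquoise socks altogether.
After those, each further sock must be turquoise, so 110 + 4 = 114 draws guarantee 4 turquoise socks.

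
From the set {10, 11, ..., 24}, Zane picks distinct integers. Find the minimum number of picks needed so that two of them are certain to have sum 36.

10

Two chosen integers sum to 36 exactly when both halves of some pair {x, 36−x} with 12 ≤ x ≤ 36−x ≤ 24 are chosen — 6 such pairs.
The remaining 3 elements (those with no distinct partner in range) can never complete a 36-sum, so the worst case takes all of them and one from each pair: 3 + 6 = 9.
The 10th integer has to be the second member of some pair, so 9 + 1 = 10.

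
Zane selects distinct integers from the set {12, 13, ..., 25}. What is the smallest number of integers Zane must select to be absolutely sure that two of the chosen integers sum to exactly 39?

9

Group the elements by complementary pair {x, 39−x}: {14,25}, {15,24}, {16,23}, …, giving 6 two-element pairs and 2 integers whose partner 39−x falls outside [12,25].
Treating each of those 8 groups as a pigeonhole, one can pick one integer per group — 8 integers — with no two summing to 39.
The 9th integer lands in an occupied pair, forcing a sum of 39.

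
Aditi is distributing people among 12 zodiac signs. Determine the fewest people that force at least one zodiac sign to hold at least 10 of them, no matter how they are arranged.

109

With 108 people one could put exactly 9 in each of the 12 zodiac signs, and no zodiac sign would reach 10.
One more person must land in a zodiac sign that already has 9, giving it 10.
So 12 × 9 + 1 = 109 people are required.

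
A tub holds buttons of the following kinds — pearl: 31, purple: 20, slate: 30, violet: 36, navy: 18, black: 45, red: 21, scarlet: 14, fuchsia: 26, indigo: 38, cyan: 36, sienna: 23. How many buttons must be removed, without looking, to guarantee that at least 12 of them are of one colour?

133

An adversary could hand out at most 11 buttons per colour: 11 + 11 + 11 + 11 + 11 + 11 + 11 + 11 + 11 + 11 + 11 + 11 = 132 buttons and still no colour has 12.
One more button lands in a colour already at 11, so 133 draws are enough and 132 are not.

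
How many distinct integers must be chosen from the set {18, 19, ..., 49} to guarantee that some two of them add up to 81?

Two chosen integers sum to 81 exactly when both halves of some pair {x, 81−x} with 32 ≤ x ≤ 81−x ≤ 49 are chosen — 9 such pairs.
The remaining 14 elements (those with no distinct partner in range) can never complete a 81-sum, so the worst case takes all of them and one from each pair: 14 + 9 = 23.
By pigeonhole, the 24th integer has to be the second member of some pair, so 23 + 1 = 24.

24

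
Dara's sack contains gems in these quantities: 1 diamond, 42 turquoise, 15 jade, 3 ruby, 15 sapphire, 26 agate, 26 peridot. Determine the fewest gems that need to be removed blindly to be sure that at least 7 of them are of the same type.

By the pigeonhole principle, the 7 types are the holes; the gems drawn are the pigeons.
To avoid 7 of any one type, the worst case takes at most 6 of each type, or every gem of a type that has fewer than 6.
That gives 1 + 6 + 6 + 3 + 6 + 6 + 6 = 34 gems with no type reaching 7.
The next gem forces some type to 7, so 34 + 1 = 35.

35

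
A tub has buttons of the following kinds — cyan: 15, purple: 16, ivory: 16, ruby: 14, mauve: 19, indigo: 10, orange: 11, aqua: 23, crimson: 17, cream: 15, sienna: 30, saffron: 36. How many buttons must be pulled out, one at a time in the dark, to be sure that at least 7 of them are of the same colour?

An adversary could hand out at most 6 buttons per colour: 6 + 6 + 6 + 6 + 6 + 6 + 6 + 6 + 6 + 6 + 6 + 6 = 72 buttons and still no colour has 7.
Pigeonhole: one more button lands in a colour already at 6, so 73 draws are enough and 72 are not.

73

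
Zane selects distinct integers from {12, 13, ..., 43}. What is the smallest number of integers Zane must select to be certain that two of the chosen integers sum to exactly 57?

18

Group the elements by complementary pair {x, 57−x}: {14,43}, {15,42}, {16,41}, …, giving 15 two-element pairs and 2 integers whose partner 57−x falls outside [12,43].
By pigeonhole, treating each of those 17 groups as a pigeonhole, one can pick one integer per group — 17 integers — with no two summing to 57.
The 18th integer lands in an occupied pair, forcing a sum of 57.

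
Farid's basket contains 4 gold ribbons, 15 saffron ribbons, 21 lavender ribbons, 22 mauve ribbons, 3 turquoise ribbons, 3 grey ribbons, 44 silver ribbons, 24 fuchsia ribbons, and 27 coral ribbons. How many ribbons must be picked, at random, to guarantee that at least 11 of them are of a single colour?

71

Put each drawn ribbon into a box by colour. The largest draw with every box below 11 takes min(count, 10) from each colour; colours with fewer than 10 contribute all they have.
Σ min(cᵢ, 10) = 4 + 10 + 10 + 10 + 3 + 3 + 10 + 10 + 10 = 70.
Draw number 70 + 1 = 71 must push one box to 11.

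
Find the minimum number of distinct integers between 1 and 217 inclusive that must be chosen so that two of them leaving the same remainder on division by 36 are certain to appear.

By pigeonhole, the 36 residue classes mod 36 are the pigeonholes.
With 36 integers one could put 1 in each residue class and have no class reach 2.
The 37th integer pushes some class to 2, so 36·1 + 1 = 37.

37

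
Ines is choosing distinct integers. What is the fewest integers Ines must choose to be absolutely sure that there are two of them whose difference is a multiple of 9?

10

Integers whose pairwise differences are multiples of 9 are exactly those sharing a remainder mod 9. The 9 residue classes mod 9 are the pigeonholes.
With 9 integers one could put 1 in each residue class and have no class reach 2.
The 10th integer pushes some class to 2, so 9·1 + 1 = 10.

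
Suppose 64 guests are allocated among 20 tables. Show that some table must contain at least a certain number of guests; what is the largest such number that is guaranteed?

4

The 20 tables are the holes and the 64 guests are the pigeons.
If every table held at most 3 guests, the total would be at most 20 × 3 = 60, which is less than 64.
So some table holds at least ⌈64/20⌉ = 4 guests.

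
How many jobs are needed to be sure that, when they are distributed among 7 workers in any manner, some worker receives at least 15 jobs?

With 98 jobs one could put exactly 14 in each of the 7 workers, and no worker would reach 15.
By pigeonhole, one more job must land in a worker that already has 14, giving it 15.
So 7 × 14 + 1 = 99 jobs are required.

99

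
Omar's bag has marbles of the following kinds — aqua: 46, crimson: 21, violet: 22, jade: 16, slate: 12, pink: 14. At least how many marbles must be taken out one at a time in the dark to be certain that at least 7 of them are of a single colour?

37

An adversary could hand out at most 6 marbles per colour: 6 + 6 + 6 + 6 + 6 + 6 = 36 marbles and still no colour has 7.
One more marble lands in a colour already at 6, so 37 draws are enough and 36 are not.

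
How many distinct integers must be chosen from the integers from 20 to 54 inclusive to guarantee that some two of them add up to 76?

A set avoiding the sum 76 can contain at most one of each pair {x, 76−x}, plus the 3 elements whose complement lies outside the range or equal to its own complement.
The integers 20, …, 38 (19 of them) are such a set: any two sum to at least 20+21 = 41 and at most 37+38 = 75 < 76.
Any 20th integer completes one of the 16 pairs, so 20 choices force a sum of 76.

20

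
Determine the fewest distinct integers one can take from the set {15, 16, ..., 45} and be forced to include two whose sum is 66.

20

Group the elements by complementary pair {x, 66−x}: {21,45}, {22,44}, {23,43}, …, giving 12 two-element pairs, the single value 33 (it cannot pair with itself since the integers are distinct), and 6 integers whose partner 66−x falls outside [15,45].
By the pigeonhole principle, treating each of those 19 groups as a pigeonhole, one can pick one integer per group — 19 integers — with no two summing to 66.
The 20th integer lands in an occupied pair, forcing a sum of 66.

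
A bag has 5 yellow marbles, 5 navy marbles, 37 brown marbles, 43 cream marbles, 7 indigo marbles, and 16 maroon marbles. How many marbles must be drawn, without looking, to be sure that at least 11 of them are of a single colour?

Pigeonhole: put each drawn marble into a box by colour. The largest draw with every box below 11 takes min(count, 10) from each colour; colours with fewer than 10 contribute all they have.
Σ min(cᵢ, 10) = 5 + 5 + 10 + 10 + 7 + 10 = 47.
Draw number 47 + 1 = 48 must push one box to 11.

48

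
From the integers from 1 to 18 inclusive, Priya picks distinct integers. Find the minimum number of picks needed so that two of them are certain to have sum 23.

Group the elements by complementary pair {x, 23−x}: {5,18}, {6,17}, {7,16}, …, giving 7 two-element pairs and 4 integers whose partner 23−x falls outside [1,18].
Treating each of those 11 groups as a pigeonhole, one can pick one integer per group — 11 integers — with no two summing to 23.
The 12th integer lands in an occupied pair, forcing a sum of 23.

12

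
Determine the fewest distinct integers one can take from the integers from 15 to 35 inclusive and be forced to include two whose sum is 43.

A set avoiding the sum 43 can contain at most one of each pair {x, 43−x}, plus the 7 elements whose complement lies outside the range.
The integers 22, …, 35 (14 of them) are such a set: any two sum to at least 22+23 = 45 > 43.
Pigeonhole: any 15th integer completes one of the 7 pairs, so 15 choices force a sum of 43.

15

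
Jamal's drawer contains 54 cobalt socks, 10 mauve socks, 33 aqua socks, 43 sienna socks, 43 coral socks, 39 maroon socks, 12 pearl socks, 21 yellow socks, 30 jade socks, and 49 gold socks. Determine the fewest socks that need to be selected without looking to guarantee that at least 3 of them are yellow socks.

316

In the worst case for collecting yellow socks, every non-yellow sock comes out first.
There are 54 + 10 + 33 + 43 + 43 + 39 + 12 + 30 + 49 = 313 non-yellow socks altogether.
After those, each further sock must be yellow, so 313 + 3 = 316 draws guarantee 3 yellow socks.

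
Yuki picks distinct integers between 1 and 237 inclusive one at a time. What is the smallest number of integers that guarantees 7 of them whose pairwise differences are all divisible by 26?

157

Integers whose pairwise differences are multiples of 26 are exactly those sharing a remainder mod 26. The 26 residue classes mod 26 are the pigeonholes.
With 156 integers one could put 6 in each residue class and have no class reach 7.
The 157th integer pushes some class to 7, so 26·6 + 1 = 157.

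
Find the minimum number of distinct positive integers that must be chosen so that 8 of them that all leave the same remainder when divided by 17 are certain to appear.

The 17 residue classes mod 17 are the pigeonholes.
With 119 integers one could put 7 in each residue class and have no class reach 8.
The 120th integer pushes some class to 8, so 17·7 + 1 = 120.

120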